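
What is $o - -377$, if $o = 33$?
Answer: $410$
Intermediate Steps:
$o - -377 = 33 - -377 = 33 + 377 = 410$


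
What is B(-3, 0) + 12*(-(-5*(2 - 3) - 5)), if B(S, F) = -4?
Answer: -4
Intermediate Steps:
B(-3, 0) + 12*(-(-5*(2 - 3) - 5)) = -4 + 12*(-(-5*(2 - 3) - 5)) = -4 + 12*(-(-5*(-1) - 5)) = -4 + 12*(-(5 - 5)) = -4 + 12*(-1*0) = -4 + 12*0 = -4 + 0 = -4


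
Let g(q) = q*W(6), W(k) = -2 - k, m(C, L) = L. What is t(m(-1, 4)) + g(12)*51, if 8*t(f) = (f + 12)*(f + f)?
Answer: -4880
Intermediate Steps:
t(f) = f*(12 + f)/4 (t(f) = ((f + 12)*(f + f))/8 = ((12 + f)*(2*f))/8 = (2*f*(12 + f))/8 = f*(12 + f)/4)
g(q) = -8*q (g(q) = q*(-2 - 1*6) = q*(-2 - 6) = q*(-8) = -8*q)
t(m(-1, 4)) + g(12)*51 = (¼)*4*(12 + 4) - 8*12*51 = (¼)*4*16 - 96*51 = 16 - 4896 = -4880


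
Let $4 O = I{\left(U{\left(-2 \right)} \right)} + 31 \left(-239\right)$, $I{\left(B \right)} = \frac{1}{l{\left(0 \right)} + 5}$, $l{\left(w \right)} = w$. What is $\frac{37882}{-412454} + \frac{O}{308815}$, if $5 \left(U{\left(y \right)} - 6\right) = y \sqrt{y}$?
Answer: $- \frac{31156192822}{318429955025} \approx -0.097843$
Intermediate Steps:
$U{\left(y \right)} = 6 + \frac{y^{\frac{3}{2}}}{5}$ ($U{\left(y \right)} = 6 + \frac{y \sqrt{y}}{5} = 6 + \frac{y^{\frac{3}{2}}}{5}$)
$I{\left(B \right)} = \frac{1}{5}$ ($I{\left(B \right)} = \frac{1}{0 + 5} = \frac{1}{5}$)
$O = - \frac{9261}{5}$ ($O = \frac{\frac{1}{5} + 31 \left(-239\right)}{4} = \frac{\frac{1}{5} - 7409}{4} = \frac{1}{4} \left(- \frac{37044}{5}\right) = - \frac{9261}{5} \approx -1852.2$)
$\frac{37882}{-412454} + \frac{O}{308815} = \frac{37882}{-412454} - \frac{9261}{5 \cdot 308815} = 37882 \left(- \frac{1}{412454}\right) - \frac{9261}{1544075} = - \frac{18941}{206227} - \frac{9261}{1544075} = - \frac{31156192822}{318429955025}$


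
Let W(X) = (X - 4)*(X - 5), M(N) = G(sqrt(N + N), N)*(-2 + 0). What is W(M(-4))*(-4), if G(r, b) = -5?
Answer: -120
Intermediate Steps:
M(N) = 10 (M(N) = -5*(-2 + 0) = -5*(-2) = 10)
W(X) = (-5 + X)*(-4 + X) (W(X) = (-4 + X)*(-5 + X) = (-5 + X)*(-4 + X))
W(M(-4))*(-4) = (20 + 10**2 - 9*10)*(-4) = (20 + 100 - 90)*(-4) = 30*(-4) = -120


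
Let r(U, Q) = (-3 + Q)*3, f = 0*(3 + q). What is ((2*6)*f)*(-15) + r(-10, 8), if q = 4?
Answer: 15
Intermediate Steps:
f = 0 (f = 0*(3 + 4) = 0*7 = 0)
r(U, Q) = -9 + 3*Q
((2*6)*f)*(-15) + r(-10, 8) = ((2*6)*0)*(-15) + (-9 + 3*8) = (12*0)*(-15) + (-9 + 24) = 0*(-15) + 15 = 0 + 15 = 15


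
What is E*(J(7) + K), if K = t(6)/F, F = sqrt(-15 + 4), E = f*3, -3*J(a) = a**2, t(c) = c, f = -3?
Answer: 147 + 54*I*sqrt(11)/11 ≈ 147.0 + 16.282*I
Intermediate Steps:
J(a) = -a**2/3
E = -9 (E = -3*3 = -9)
F = I*sqrt(11) (F = sqrt(-11) = I*sqrt(11) ≈ 3.3166*I)
K = -6*I*sqrt(11)/11 (K = 6/((I*sqrt(11))) = 6*(-I*sqrt(11)/11) = -6*I*sqrt(11)/11 ≈ -1.8091*I)
E*(J(7) + K) = -9*(-1/3*7**2 - 6*I*sqrt(11)/11) = -9*(-1/3*49 - 6*I*sqrt(11)/11) = -9*(-49/3 - 6*I*sqrt(11)/11) = 147 + 54*I*sqrt(11)/11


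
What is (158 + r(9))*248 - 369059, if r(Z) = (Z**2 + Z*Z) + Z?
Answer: -287467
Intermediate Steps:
r(Z) = Z + 2*Z**2 (r(Z) = (Z**2 + Z**2) + Z = 2*Z**2 + Z = Z + 2*Z**2)
(158 + r(9))*248 - 369059 = (158 + 9*(1 + 2*9))*248 - 369059 = (158 + 9*(1 + 18))*248 - 369059 = (158 + 9*19)*248 - 369059 = (158 + 171)*248 - 369059 = 329*248 - 369059 = 81592 - 369059 = -287467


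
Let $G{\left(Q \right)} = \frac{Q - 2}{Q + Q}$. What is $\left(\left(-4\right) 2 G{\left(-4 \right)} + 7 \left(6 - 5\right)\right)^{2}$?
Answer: $1$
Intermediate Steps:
$G{\left(Q \right)} = \frac{-2 + Q}{2 Q}$
$\left(\left(-4\right) 2 G{\left(-4 \right)} + 7 \left(6 - 5\right)\right)^{2} = \left(\left(-4\right) 2 \frac{-2 - 4}{2 \left(-4\right)} + 7 \left(6 - 5\right)\right)^{2} = \left(- 8 \cdot \frac{1}{2} \left(- \frac{1}{4}\right) \left(-6\right) + 7 \cdot 1\right)^{2} = \left(\left(-8\right) \frac{3}{4} + 7\right)^{2} = \left(-6 + 7\right)^{2} = 1^{2} = 1$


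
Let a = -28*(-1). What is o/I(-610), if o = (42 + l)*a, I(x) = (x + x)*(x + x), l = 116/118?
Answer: 4438/5488475 ≈ 0.00080860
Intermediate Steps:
l = 58/59 (l = 116*(1/118) = 58/59 ≈ 0.98305)
a = 28
I(x) = 4*x² (I(x) = (2*x)*(2*x) = 4*x²)
o = 71008/59 (o = (42 + 58/59)*28 = (2536/59)*28 = 71008/59 ≈ 1203.5)
o/I(-610) = 71008/(59*((4*(-610)²))) = 71008/(59*((4*372100))) = (71008/59)/1488400 = (71008/59)*(1/1488400) = 4438/5488475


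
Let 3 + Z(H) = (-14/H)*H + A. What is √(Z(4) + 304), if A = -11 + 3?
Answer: 3*√31 ≈ 16.703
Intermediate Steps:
A = -8
Z(H) = -25 (Z(H) = -3 + ((-14/H)*H - 8) = -3 + (-14 - 8) = -3 - 22 = -25)
√(Z(4) + 304) = √(-25 + 304) = √279 = 3*√31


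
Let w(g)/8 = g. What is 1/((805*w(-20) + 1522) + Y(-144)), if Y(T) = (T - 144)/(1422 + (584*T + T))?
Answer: -4601/585606062 ≈ -7.8568e-6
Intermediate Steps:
w(g) = 8*g
Y(T) = (-144 + T)/(1422 + 585*T)
1/((805*w(-20) + 1522) + Y(-144)) = 1/((805*(8*(-20)) + 1522) + (-144 - 144)/(9*(158 + 65*(-144)))) = 1/((805*(-160) + 1522) + (1/9)*(-288)/(158 - 9360)) = 1/((-128800 + 1522) + (1/9)*(-288)/(-9202)) = 1/(-127278 + (1/9)*(-1/9202)*(-288)) = 1/(-127278 + 16/4601) = 1/(-585606062/4601) = -4601/585606062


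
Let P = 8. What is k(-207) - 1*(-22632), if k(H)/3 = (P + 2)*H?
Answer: 16422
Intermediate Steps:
k(H) = 30*H (k(H) = 3*((8 + 2)*H) = 3*(10*H) = 30*H)
k(-207) - 1*(-22632) = 30*(-207) - 1*(-22632) = -6210 + 22632 = 16422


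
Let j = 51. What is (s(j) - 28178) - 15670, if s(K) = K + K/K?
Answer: -43796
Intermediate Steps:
s(K) = 1 + K (s(K) = K + 1 = 1 + K)
(s(j) - 28178) - 15670 = ((1 + 51) - 28178) - 15670 = (52 - 28178) - 15670 = -28126 - 15670 = -43796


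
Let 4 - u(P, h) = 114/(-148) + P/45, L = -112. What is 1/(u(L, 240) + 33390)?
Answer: 3330/111212873 ≈ 2.9943e-5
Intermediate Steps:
u(P, h) = 353/74 - P/45 (u(P, h) = 4 - (114/(-148) + P/45) = 4 - (114*(-1/148) + P*(1/45)) = 4 - (-57/74 + P/45) = 4 + (57/74 - P/45) = 353/74 - P/45)
1/(u(L, 240) + 33390) = 1/((353/74 - 1/45*(-112)) + 33390) = 1/((353/74 + 112/45) + 33390) = 1/(24173/3330 + 33390) = 1/(111212873/3330) = 3330/111212873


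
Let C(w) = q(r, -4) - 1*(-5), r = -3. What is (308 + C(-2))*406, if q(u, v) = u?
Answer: 125860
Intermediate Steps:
C(w) = 2 (C(w) = -3 - 1*(-5) = -3 + 5 = 2)
(308 + C(-2))*406 = (308 + 2)*406 = 310*406 = 125860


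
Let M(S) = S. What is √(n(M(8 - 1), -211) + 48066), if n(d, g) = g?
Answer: √47855 ≈ 218.76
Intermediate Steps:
√(n(M(8 - 1), -211) + 48066) = √(-211 + 48066) = √47855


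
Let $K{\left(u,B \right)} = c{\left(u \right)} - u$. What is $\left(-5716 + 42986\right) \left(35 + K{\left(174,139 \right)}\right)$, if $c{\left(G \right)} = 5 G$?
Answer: $27244370$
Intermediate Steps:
$K{\left(u,B \right)} = 4 u$ ($K{\left(u,B \right)} = 5 u - u = 4 u$)
$\left(-5716 + 42986\right) \left(35 + K{\left(174,139 \right)}\right) = \left(-5716 + 42986\right) \left(35 + 4 \cdot 174\right) = 37270 \left(35 + 696\right) = 37270 \cdot 731 = 27244370$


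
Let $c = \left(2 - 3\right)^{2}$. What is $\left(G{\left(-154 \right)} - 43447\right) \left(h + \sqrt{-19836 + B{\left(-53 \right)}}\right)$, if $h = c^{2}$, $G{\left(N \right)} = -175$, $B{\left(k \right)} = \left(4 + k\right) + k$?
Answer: $-43622 - 43622 i \sqrt{19938} \approx -43622.0 - 6.1595 \cdot 10^{6} i$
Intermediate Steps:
$B{\left(k \right)} = 4 + 2 k$
$c = 1$ ($c = \left(-1\right)^{2} = 1$)
$h = 1$ ($h = 1^{2} = 1$)
$\left(G{\left(-154 \right)} - 43447\right) \left(h + \sqrt{-19836 + B{\left(-53 \right)}}\right) = \left(-175 - 43447\right) \left(1 + \sqrt{-19836 + \left(4 + 2 \left(-53\right)\right)}\right) = - 43622 \left(1 + \sqrt{-19836 + \left(4 - 106\right)}\right) = - 43622 \left(1 + \sqrt{-19836 - 102}\right) = - 43622 \left(1 + \sqrt{-19938}\right) = - 43622 \left(1 + i \sqrt{19938}\right) = -43622 - 43622 i \sqrt{19938}$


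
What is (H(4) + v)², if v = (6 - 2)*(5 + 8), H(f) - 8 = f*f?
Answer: 5776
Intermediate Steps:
H(f) = 8 + f² (H(f) = 8 + f*f = 8 + f²)
v = 52 (v = 4*13 = 52)
(H(4) + v)² = ((8 + 4²) + 52)² = ((8 + 16) + 52)² = (24 + 52)² = 76² = 5776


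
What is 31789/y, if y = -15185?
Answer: -31789/15185 ≈ -2.0934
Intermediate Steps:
31789/y = 31789/(-15185) = 31789*(-1/15185) = -31789/15185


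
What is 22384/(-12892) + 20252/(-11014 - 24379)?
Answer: -263331424/114071639 ≈ -2.3085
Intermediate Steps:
22384/(-12892) + 20252/(-11014 - 24379) = 22384*(-1/12892) + 20252/(-35393) = -5596/3223 + 20252*(-1/35393) = -5596/3223 - 20252/35393 = -263331424/114071639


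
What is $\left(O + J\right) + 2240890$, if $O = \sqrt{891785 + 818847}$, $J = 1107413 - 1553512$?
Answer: $1794791 + 2 \sqrt{427658} \approx 1.7961 \cdot 10^{6}$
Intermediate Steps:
$J = -446099$ ($J = 1107413 - 1553512 = -446099$)
$O = 2 \sqrt{427658}$ ($O = \sqrt{1710632} = 2 \sqrt{427658} \approx 1307.9$)
$\left(O + J\right) + 2240890 = \left(2 \sqrt{427658} - 446099\right) + 2240890 = \left(-446099 + 2 \sqrt{427658}\right) + 2240890 = 1794791 + 2 \sqrt{427658}$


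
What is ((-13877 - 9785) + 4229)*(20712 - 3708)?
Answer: -330438732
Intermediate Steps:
((-13877 - 9785) + 4229)*(20712 - 3708) = (-23662 + 4229)*17004 = -19433*17004 = -330438732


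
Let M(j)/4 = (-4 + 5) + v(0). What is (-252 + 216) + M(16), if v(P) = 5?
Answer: -12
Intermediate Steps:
M(j) = 24 (M(j) = 4*((-4 + 5) + 5) = 4*(1 + 5) = 4*6 = 24)
(-252 + 216) + M(16) = (-252 + 216) + 24 = -36 + 24 = -12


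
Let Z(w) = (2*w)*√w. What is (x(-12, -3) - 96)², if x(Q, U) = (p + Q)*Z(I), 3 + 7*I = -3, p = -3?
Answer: 2966688/343 - 34560*I*√42/49 ≈ 8649.2 - 4570.9*I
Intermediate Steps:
I = -6/7 (I = -3/7 + (⅐)*(-3) = -3/7 - 3/7 = -6/7 ≈ -0.85714)
Z(w) = 2*w^(3/2)
x(Q, U) = -12*I*√42*(-3 + Q)/49 (x(Q, U) = (-3 + Q)*(2*(-6/7)^(3/2)) = (-3 + Q)*(2*(-6*I*√42/49)) = (-3 + Q)*(-12*I*√42/49) = -12*I*√42*(-3 + Q)/49)
(x(-12, -3) - 96)² = (12*I*√42*(3 - 1*(-12))/49 - 96)² = (12*I*√42*(3 + 12)/49 - 96)² = ((12/49)*I*√42*15 - 96)² = (180*I*√42/49 - 96)² = (-96 + 180*I*√42/49)²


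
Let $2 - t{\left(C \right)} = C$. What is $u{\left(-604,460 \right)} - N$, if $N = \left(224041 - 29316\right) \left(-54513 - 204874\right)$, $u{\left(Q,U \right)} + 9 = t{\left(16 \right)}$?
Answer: $50509133552$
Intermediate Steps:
$t{\left(C \right)} = 2 - C$
$u{\left(Q,U \right)} = -23$ ($u{\left(Q,U \right)} = -9 + \left(2 - 16\right) = -9 - 14 = -23$)
$N = -50509133575$ ($N = 194725 \left(-259387\right) = -50509133575$)
$u{\left(-604,460 \right)} - N = -23 - -50509133575 = -23 + 50509133575 = 50509133552$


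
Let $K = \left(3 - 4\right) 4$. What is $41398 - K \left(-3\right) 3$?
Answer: $41362$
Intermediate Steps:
$K = -4$ ($K = \left(-1\right) 4 = -4$)
$41398 - K \left(-3\right) 3 = 41398 - \left(-4\right) \left(-3\right) 3 = 41398 - 12 \cdot 3 = 41398 - 36 = 41362$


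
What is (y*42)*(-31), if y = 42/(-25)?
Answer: 54684/25 ≈ 2187.4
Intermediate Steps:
y = -42/25 (y = 42*(-1/25) = -42/25 ≈ -1.6800)
(y*42)*(-31) = -42/25*42*(-31) = -1764/25*(-31) = 54684/25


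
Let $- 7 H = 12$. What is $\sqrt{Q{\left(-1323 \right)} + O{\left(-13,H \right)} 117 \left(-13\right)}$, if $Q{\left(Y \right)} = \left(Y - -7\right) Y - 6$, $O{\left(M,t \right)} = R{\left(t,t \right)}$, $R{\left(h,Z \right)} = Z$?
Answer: $\frac{\sqrt{85439802}}{7} \approx 1320.5$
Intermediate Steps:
$H = - \frac{12}{7}$ ($H = \left(- \frac{1}{7}\right) 12 = - \frac{12}{7} \approx -1.7143$)
$O{\left(M,t \right)} = t$
$Q{\left(Y \right)} = -6 + Y \left(7 + Y\right)$ ($Q{\left(Y \right)} = \left(Y + 7\right) Y - 6 = \left(7 + Y\right) Y - 6 = Y \left(7 + Y\right) - 6 = -6 + Y \left(7 + Y\right)$)
$\sqrt{Q{\left(-1323 \right)} + O{\left(-13,H \right)} 117 \left(-13\right)} = \sqrt{\left(-6 + \left(-1323\right)^{2} + 7 \left(-1323\right)\right) + \left(- \frac{12}{7}\right) 117 \left(-13\right)} = \sqrt{\left(-6 + 1750329 - 9261\right) - - \frac{18252}{7}} = \sqrt{1741062 + \frac{18252}{7}} = \sqrt{\frac{12205686}{7}} = \frac{\sqrt{85439802}}{7}$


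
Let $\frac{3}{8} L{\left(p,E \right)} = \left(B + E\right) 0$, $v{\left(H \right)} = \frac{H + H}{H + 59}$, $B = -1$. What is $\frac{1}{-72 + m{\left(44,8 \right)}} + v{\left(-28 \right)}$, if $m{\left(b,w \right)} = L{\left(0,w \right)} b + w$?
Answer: $- \frac{3615}{1984} \approx -1.8221$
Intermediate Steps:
$v{\left(H \right)} = \frac{2 H}{59 + H}$
$L{\left(p,E \right)} = 0$ ($L{\left(p,E \right)} = \frac{8 \left(-1 + E\right) 0}{3} = \frac{8}{3} \cdot 0 = 0$)
$m{\left(b,w \right)} = w$ ($m{\left(b,w \right)} = 0 b + w = 0 + w = w$)
$\frac{1}{-72 + m{\left(44,8 \right)}} + v{\left(-28 \right)} = \frac{1}{-72 + 8} + 2 \left(-28\right) \frac{1}{59 - 28} = \frac{1}{-64} + 2 \left(-28\right) \frac{1}{31} = - \frac{1}{64} + 2 \left(-28\right) \frac{1}{31} = - \frac{1}{64} - \frac{56}{31} = - \frac{3615}{1984}$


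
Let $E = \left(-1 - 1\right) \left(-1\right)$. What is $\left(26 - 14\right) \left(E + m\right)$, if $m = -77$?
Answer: $-900$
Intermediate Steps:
$E = 2$ ($E = \left(-2\right) \left(-1\right) = 2$)
$\left(26 - 14\right) \left(E + m\right) = \left(26 - 14\right) \left(2 - 77\right) = \left(26 - 14\right) \left(-75\right) = 12 \left(-75\right) = -900$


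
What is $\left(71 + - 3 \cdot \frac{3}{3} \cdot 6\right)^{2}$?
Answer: $2809$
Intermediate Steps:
$\left(71 + - 3 \cdot \frac{3}{3} \cdot 6\right)^{2} = \left(71 + - 3 \cdot 3 \cdot \frac{1}{3} \cdot 6\right)^{2} = \left(71 + \left(-3\right) 1 \cdot 6\right)^{2} = \left(71 - 18\right)^{2} = 53^{2} = 2809$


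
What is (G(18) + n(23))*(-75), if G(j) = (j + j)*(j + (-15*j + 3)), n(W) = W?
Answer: 670575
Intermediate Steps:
G(j) = 2*j*(3 - 14*j) (G(j) = (2*j)*(j + (3 - 15*j)) = (2*j)*(3 - 14*j) = 2*j*(3 - 14*j))
(G(18) + n(23))*(-75) = (2*18*(3 - 14*18) + 23)*(-75) = (2*18*(3 - 252) + 23)*(-75) = (2*18*(-249) + 23)*(-75) = (-8964 + 23)*(-75) = -8941*(-75) = 670575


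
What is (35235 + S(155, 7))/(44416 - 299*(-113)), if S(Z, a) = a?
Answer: 35242/78203 ≈ 0.45065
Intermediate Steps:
(35235 + S(155, 7))/(44416 - 299*(-113)) = (35235 + 7)/(44416 - 299*(-113)) = 35242/(44416 + 33787) = 35242/78203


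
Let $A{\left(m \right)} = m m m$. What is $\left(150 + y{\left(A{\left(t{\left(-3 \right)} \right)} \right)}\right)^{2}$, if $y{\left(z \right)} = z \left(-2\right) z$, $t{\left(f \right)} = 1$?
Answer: $21904$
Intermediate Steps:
$A{\left(m \right)} = m^{3}$ ($A{\left(m \right)} = m^{2} m = m^{3}$)
$y{\left(z \right)} = - 2 z^{2}$ ($y{\left(z \right)} = - 2 z z = - 2 z^{2}$)
$\left(150 + y{\left(A{\left(t{\left(-3 \right)} \right)} \right)}\right)^{2} = \left(150 - 2 \left(1^{3}\right)^{2}\right)^{2} = \left(150 - 2 \cdot 1^{2}\right)^{2} = \left(150 - 2\right)^{2} = 148^{2} = 21904$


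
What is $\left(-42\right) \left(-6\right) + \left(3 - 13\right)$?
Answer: $242$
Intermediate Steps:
$\left(-42\right) \left(-6\right) + \left(3 - 13\right) = 252 - 10 = 242$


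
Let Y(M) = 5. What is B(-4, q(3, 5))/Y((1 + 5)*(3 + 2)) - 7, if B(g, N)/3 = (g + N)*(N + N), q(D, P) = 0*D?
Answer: -7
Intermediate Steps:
q(D, P) = 0
B(g, N) = 6*N*(N + g) (B(g, N) = 3*((g + N)*(N + N)) = 3*((N + g)*(2*N)) = 3*(2*N*(N + g)) = 6*N*(N + g))
B(-4, q(3, 5))/Y((1 + 5)*(3 + 2)) - 7 = (6*0*(0 - 4))/5 - 7 = (6*0*(-4))*(1/5) - 7 = 0*(1/5) - 7 = 0 - 7 = -7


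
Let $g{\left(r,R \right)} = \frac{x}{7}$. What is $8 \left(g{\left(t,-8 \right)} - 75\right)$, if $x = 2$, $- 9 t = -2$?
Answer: $- \frac{4184}{7} \approx -597.71$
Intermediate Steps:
$t = \frac{2}{9}$ ($t = \left(- \frac{1}{9}\right) \left(-2\right) = \frac{2}{9} \approx 0.22222$)
$g{\left(r,R \right)} = \frac{2}{7}$
$8 \left(g{\left(t,-8 \right)} - 75\right) = 8 \left(\frac{2}{7} - 75\right) = 8 \left(- \frac{523}{7}\right) = - \frac{4184}{7}$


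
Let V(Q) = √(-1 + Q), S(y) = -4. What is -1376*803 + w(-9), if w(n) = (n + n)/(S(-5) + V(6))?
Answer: -12154136/11 + 18*√5/11 ≈ -1.1049e+6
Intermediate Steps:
w(n) = 2*n/(-4 + √5) (w(n) = (n + n)/(-4 + √(-1 + 6)) = (2*n)/(-4 + √5) = 2*n/(-4 + √5))
-1376*803 + w(-9) = -1376*803 + (-8/11*(-9) - 2/11*(-9)*√5) = -1104928 + (72/11 + 18*√5/11) = -12154136/11 + 18*√5/11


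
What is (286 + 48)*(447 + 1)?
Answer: 149632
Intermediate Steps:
(286 + 48)*(447 + 1) = 334*448 = 149632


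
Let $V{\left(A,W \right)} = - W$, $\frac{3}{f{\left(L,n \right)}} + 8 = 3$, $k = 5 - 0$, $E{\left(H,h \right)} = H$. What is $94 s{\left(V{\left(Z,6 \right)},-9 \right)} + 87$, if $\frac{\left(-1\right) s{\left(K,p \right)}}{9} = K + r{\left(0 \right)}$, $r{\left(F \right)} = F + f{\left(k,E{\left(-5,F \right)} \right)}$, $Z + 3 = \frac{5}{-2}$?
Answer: $\frac{28353}{5} \approx 5670.6$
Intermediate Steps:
$k = 5$ ($k = 5 + 0 = 5$)
$f{\left(L,n \right)} = - \frac{3}{5}$ ($f{\left(L,n \right)} = \frac{3}{-8 + 3} = \frac{3}{-5} = 3 \left(- \frac{1}{5}\right) = - \frac{3}{5}$)
$Z = - \frac{11}{2}$ ($Z = -3 + \frac{5}{-2} = -3 + 5 \left(- \frac{1}{2}\right) = -3 - \frac{5}{2} = - \frac{11}{2} \approx -5.5$)
$r{\left(F \right)} = - \frac{3}{5} + F$ ($r{\left(F \right)} = F - \frac{3}{5} = - \frac{3}{5} + F$)
$s{\left(K,p \right)} = \frac{27}{5} - 9 K$ ($s{\left(K,p \right)} = - 9 \left(K + \left(- \frac{3}{5} + 0\right)\right) = - 9 \left(K - \frac{3}{5}\right) = - 9 \left(- \frac{3}{5} + K\right) = \frac{27}{5} - 9 K$)
$94 s{\left(V{\left(Z,6 \right)},-9 \right)} + 87 = 94 \left(\frac{27}{5} - 9 \left(\left(-1\right) 6\right)\right) + 87 = 94 \left(\frac{27}{5} - -54\right) + 87 = 94 \left(\frac{27}{5} + 54\right) + 87 = 94 \cdot \frac{297}{5} + 87 = \frac{27918}{5} + 87 = \frac{28353}{5}$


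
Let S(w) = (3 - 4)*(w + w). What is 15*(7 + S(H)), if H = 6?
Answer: -75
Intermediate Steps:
S(w) = -2*w
15*(7 + S(H)) = 15*(7 - 2*6) = 15*(7 - 12) = 15*(-5) = -75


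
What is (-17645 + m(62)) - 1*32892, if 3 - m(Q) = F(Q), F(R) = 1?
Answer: -50535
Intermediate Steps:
m(Q) = 2 (m(Q) = 3 - 1*1 = 3 - 1 = 2)
(-17645 + m(62)) - 1*32892 = (-17645 + 2) - 1*32892 = -17643 - 32892 = -50535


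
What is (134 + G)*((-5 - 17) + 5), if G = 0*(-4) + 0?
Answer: -2278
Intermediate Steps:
G = 0 (G = 0 + 0 = 0)
(134 + G)*((-5 - 17) + 5) = (134 + 0)*((-5 - 17) + 5) = 134*(-22 + 5) = 134*(-17) = -2278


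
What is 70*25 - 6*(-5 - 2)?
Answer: 1792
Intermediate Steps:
70*25 - 6*(-5 - 2) = 1750 - 6*(-7) = 1750 + 42 = 1792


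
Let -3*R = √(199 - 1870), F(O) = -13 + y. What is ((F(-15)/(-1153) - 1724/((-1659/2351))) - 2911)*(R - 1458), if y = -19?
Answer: 434938087782/637609 + 894934337*I*√1671/5738481 ≈ 6.8214e+5 + 6375.0*I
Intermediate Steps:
F(O) = -32 (F(O) = -13 - 19 = -32)
R = -I*√1671/3 (R = -√(199 - 1870)/3 = -I*√1671/3 ≈ -13.626*I)
((F(-15)/(-1153) - 1724/((-1659/2351))) - 2911)*(R - 1458) = ((-32/(-1153) - 1724/((-1659/2351))) - 2911)*(-I*√1671/3 - 1458) = ((-32*(-1/1153) - 1724/((-1659*1/2351))) - 2911)*(-1458 - I*√1671/3) = ((32/1153 - 1724/(-1659/2351)) - 2911)*(-1458 - I*√1671/3) = ((32/1153 - 1724*(-2351/1659)) - 2911)*(-1458 - I*√1671/3) = ((32/1153 + 4053124/1659) - 2911)*(-1458 - I*√1671/3) = (4673305060/1912827 - 2911)*(-1458 - I*√1671/3) = -894934337*(-1458 - I*√1671/3)/1912827 = 434938087782/637609 + 894934337*I*√1671/5738481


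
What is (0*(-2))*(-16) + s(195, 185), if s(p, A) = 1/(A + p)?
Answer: 1/380 ≈ 0.0026316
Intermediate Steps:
(0*(-2))*(-16) + s(195, 185) = (0*(-2))*(-16) + 1/(185 + 195) = 0*(-16) + 1/380 = 0 + 1/380 = 1/380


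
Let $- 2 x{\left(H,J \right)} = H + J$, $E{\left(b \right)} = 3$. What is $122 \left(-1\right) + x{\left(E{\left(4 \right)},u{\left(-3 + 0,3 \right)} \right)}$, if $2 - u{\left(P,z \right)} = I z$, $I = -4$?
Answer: $- \frac{261}{2} \approx -130.5$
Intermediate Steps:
$u{\left(P,z \right)} = 2 + 4 z$ ($u{\left(P,z \right)} = 2 - - 4 z = 2 + 4 z$)
$x{\left(H,J \right)} = - \frac{H}{2} - \frac{J}{2}$ ($x{\left(H,J \right)} = - \frac{H + J}{2} = - \frac{H}{2} - \frac{J}{2}$)
$122 \left(-1\right) + x{\left(E{\left(4 \right)},u{\left(-3 + 0,3 \right)} \right)} = 122 \left(-1\right) - \left(\frac{3}{2} + \frac{2 + 4 \cdot 3}{2}\right) = -122 - \left(\frac{3}{2} + \frac{2 + 12}{2}\right) = -122 - \frac{17}{2} = - \frac{261}{2}$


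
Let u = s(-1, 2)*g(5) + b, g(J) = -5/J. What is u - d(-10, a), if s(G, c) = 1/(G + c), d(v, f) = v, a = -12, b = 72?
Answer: 81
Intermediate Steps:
u = 71 (u = (-5/5)/(-1 + 2) + 72 = (-5*1/5)/1 + 72 = 1*(-1) + 72 = -1 + 72 = 71)
u - d(-10, a) = 71 - 1*(-10) = 71 + 10 = 81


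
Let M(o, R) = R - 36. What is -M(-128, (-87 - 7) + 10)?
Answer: 120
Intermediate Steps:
M(o, R) = -36 + R
-M(-128, (-87 - 7) + 10) = -(-36 + ((-87 - 7) + 10)) = -(-36 + (-94 + 10)) = -(-36 - 84) = -1*(-120) = 120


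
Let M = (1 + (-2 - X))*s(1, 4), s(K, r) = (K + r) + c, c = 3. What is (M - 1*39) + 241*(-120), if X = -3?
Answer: -28943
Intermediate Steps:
s(K, r) = 3 + K + r (s(K, r) = (K + r) + 3 = 3 + K + r)
M = 16 (M = (1 + (-2 - 1*(-3)))*(3 + 1 + 4) = (1 + (-2 + 3))*8 = (1 + 1)*8 = 2*8 = 16)
(M - 1*39) + 241*(-120) = (16 - 1*39) + 241*(-120) = (16 - 39) - 28920 = -23 - 28920 = -28943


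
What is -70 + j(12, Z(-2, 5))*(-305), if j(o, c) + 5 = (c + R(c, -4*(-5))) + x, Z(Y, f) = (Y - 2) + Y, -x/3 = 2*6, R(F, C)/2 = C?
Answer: 2065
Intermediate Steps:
R(F, C) = 2*C
x = -36 (x = -6*6 = -3*12 = -36)
Z(Y, f) = -2 + 2*Y (Z(Y, f) = (-2 + Y) + Y = -2 + 2*Y)
j(o, c) = -1 + c (j(o, c) = -5 + ((c + 2*(-4*(-5))) - 36) = -5 + ((c + 2*20) - 36) = -5 + ((c + 40) - 36) = -5 + ((40 + c) - 36) = -5 + (4 + c) = -1 + c)
-70 + j(12, Z(-2, 5))*(-305) = -70 + (-1 + (-2 + 2*(-2)))*(-305) = -70 + (-1 + (-2 - 4))*(-305) = -70 + (-1 - 6)*(-305) = -70 - 7*(-305) = -70 + 2135 = 2065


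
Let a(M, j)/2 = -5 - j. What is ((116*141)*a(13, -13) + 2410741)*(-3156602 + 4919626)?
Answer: 4711570569488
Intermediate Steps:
a(M, j) = -10 - 2*j (a(M, j) = 2*(-5 - j) = -10 - 2*j)
((116*141)*a(13, -13) + 2410741)*(-3156602 + 4919626) = ((116*141)*(-10 - 2*(-13)) + 2410741)*(-3156602 + 4919626) = (16356*(-10 + 26) + 2410741)*1763024 = (16356*16 + 2410741)*1763024 = (261696 + 2410741)*1763024 = 2672437*1763024 = 4711570569488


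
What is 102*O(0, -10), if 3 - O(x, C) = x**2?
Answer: 306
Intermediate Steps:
O(x, C) = 3 - x**2
102*O(0, -10) = 102*(3 - 1*0**2) = 102*(3 - 1*0) = 102*(3 + 0) = 102*3 = 306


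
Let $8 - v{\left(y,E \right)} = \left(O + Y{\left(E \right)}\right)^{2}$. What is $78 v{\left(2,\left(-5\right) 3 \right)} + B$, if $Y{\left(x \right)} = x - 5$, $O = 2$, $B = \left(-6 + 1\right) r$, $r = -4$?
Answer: $-24628$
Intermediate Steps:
$B = 20$ ($B = \left(-6 + 1\right) \left(-4\right) = \left(-5\right) \left(-4\right) = 20$)
$Y{\left(x \right)} = -5 + x$
$v{\left(y,E \right)} = 8 - \left(-3 + E\right)^{2}$ ($v{\left(y,E \right)} = 8 - \left(2 + \left(-5 + E\right)\right)^{2} = 8 - \left(-3 + E\right)^{2}$)
$78 v{\left(2,\left(-5\right) 3 \right)} + B = 78 \left(8 - \left(-3 - 15\right)^{2}\right) + 20 = 78 \left(8 - \left(-18\right)^{2}\right) + 20 = 78 \left(8 - 324\right) + 20 = 78 \left(-316\right) + 20 = -24648 + 20 = -24628$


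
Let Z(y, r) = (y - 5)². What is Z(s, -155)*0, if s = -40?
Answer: 0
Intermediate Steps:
Z(y, r) = (-5 + y)²
Z(s, -155)*0 = (-5 - 40)²*0 = (-45)²*0 = 2025*0 = 0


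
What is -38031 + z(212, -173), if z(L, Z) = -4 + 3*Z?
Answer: -38554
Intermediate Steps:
-38031 + z(212, -173) = -38031 + (-4 + 3*(-173)) = -38031 + (-4 - 519) = -38031 - 523 = -38554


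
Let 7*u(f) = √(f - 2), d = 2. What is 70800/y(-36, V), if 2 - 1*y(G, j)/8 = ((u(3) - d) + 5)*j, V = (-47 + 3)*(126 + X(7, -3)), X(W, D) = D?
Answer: 30975/59539 ≈ 0.52025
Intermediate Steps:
u(f) = √(-2 + f)/7 (u(f) = √(f - 2)/7 = √(-2 + f)/7)
V = -5412 (V = (-47 + 3)*(126 - 3) = -44*123 = -5412)
y(G, j) = 16 - 176*j/7 (y(G, j) = 16 - 8*((√(-2 + 3)/7 - 1*2) + 5)*j = 16 - 8*((√1/7 - 2) + 5)*j = 16 - 8*(((⅐)*1 - 2) + 5)*j = 16 - 8*((⅐ - 2) + 5)*j = 16 - 8*(-13/7 + 5)*j = 16 - 176*j/7)
70800/y(-36, V) = 70800/(16 - 176/7*(-5412)) = 70800/(16 + 952512/7) = 70800/(952624/7) = 70800*(7/952624) = 30975/59539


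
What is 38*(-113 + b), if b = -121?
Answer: -8892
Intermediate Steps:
38*(-113 + b) = 38*(-113 - 121) = 38*(-234) = -8892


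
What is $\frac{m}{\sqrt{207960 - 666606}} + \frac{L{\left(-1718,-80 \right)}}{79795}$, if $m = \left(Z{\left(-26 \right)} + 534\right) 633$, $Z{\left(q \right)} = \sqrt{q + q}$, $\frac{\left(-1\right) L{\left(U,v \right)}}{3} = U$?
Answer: $\frac{5154}{79795} + \frac{211 \sqrt{5962398}}{76441} - \frac{56337 i \sqrt{458646}}{76441} \approx 6.8047 - 499.12 i$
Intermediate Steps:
$L{\left(U,v \right)} = - 3 U$
$Z{\left(q \right)} = \sqrt{2} \sqrt{q}$ ($Z{\left(q \right)} = \sqrt{2 q} = \sqrt{2} \sqrt{q}$)
$m = 338022 + 1266 i \sqrt{13}$ ($m = \left(\sqrt{2} \sqrt{-26} + 534\right) 633 = \left(\sqrt{2} i \sqrt{26} + 534\right) 633 = \left(2 i \sqrt{13} + 534\right) 633 = \left(534 + 2 i \sqrt{13}\right) 633 = 338022 + 1266 i \sqrt{13} \approx 3.3802 \cdot 10^{5} + 4564.6 i$)
$\frac{m}{\sqrt{207960 - 666606}} + \frac{L{\left(-1718,-80 \right)}}{79795} = \frac{338022 + 1266 i \sqrt{13}}{\sqrt{207960 - 666606}} + \frac{\left(-3\right) \left(-1718\right)}{79795} = \frac{338022 + 1266 i \sqrt{13}}{\sqrt{-458646}} + 5154 \cdot \frac{1}{79795} = \frac{338022 + 1266 i \sqrt{13}}{i \sqrt{458646}} + \frac{5154}{79795} = \left(338022 + 1266 i \sqrt{13}\right) \left(- \frac{i \sqrt{458646}}{458646}\right) + \frac{5154}{79795} = - \frac{i \sqrt{458646} \left(338022 + 1266 i \sqrt{13}\right)}{458646} + \frac{5154}{79795} = \frac{5154}{79795} - \frac{i \sqrt{458646} \left(338022 + 1266 i \sqrt{13}\right)}{458646}$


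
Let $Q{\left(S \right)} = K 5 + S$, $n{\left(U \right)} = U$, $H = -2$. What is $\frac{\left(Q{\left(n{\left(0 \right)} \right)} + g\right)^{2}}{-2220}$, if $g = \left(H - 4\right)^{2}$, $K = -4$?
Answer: $- \frac{64}{555} \approx -0.11532$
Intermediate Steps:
$Q{\left(S \right)} = -20 + S$ ($Q{\left(S \right)} = \left(-4\right) 5 + S = -20 + S$)
$g = 36$ ($g = \left(-2 - 4\right)^{2} = \left(-6\right)^{2} = 36$)
$\frac{\left(Q{\left(n{\left(0 \right)} \right)} + g\right)^{2}}{-2220} = \frac{\left(\left(-20 + 0\right) + 36\right)^{2}}{-2220} = \left(-20 + 36\right)^{2} \left(- \frac{1}{2220}\right) = 16^{2} \left(- \frac{1}{2220}\right) = 256 \left(- \frac{1}{2220}\right) = - \frac{64}{555}$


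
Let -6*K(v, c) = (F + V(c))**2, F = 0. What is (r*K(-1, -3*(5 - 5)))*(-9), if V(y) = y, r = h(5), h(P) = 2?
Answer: 0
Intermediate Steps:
r = 2
K(v, c) = -c**2/6 (K(v, c) = -(0 + c)**2/6 = -c**2/6)
(r*K(-1, -3*(5 - 5)))*(-9) = (2*(-9*(5 - 5)**2/6))*(-9) = (2*(-(-3*0)**2/6))*(-9) = (2*(-1/6*0**2))*(-9) = (2*(-1/6*0))*(-9) = (2*0)*(-9) = 0*(-9) = 0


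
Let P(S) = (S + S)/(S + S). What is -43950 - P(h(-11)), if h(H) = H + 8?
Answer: -43951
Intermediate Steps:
h(H) = 8 + H
P(S) = 1 (P(S) = (2*S)/((2*S)) = (2*S)*(1/(2*S)) = 1)
-43950 - P(h(-11)) = -43950 - 1*1 = -43950 - 1 = -43951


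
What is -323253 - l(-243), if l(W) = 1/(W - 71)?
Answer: -101501441/314 ≈ -3.2325e+5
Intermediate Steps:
l(W) = 1/(-71 + W)
-323253 - l(-243) = -323253 - 1/(-71 - 243) = -323253 - 1/(-314) = -323253 - 1*(-1/314) = -323253 + 1/314 = -101501441/314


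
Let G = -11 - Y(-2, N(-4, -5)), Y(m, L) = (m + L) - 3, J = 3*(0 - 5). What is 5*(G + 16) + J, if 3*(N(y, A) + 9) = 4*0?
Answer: 80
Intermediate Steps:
J = -15 (J = 3*(-5) = -15)
N(y, A) = -9 (N(y, A) = -9 + (4*0)/3 = -9 + (1/3)*0 = -9 + 0 = -9)
Y(m, L) = -3 + L + m (Y(m, L) = (L + m) - 3 = -3 + L + m)
G = 3 (G = -11 - (-3 - 9 - 2) = -11 - 1*(-14) = -11 + 14 = 3)
5*(G + 16) + J = 5*(3 + 16) - 15 = 5*19 - 15 = 95 - 15 = 80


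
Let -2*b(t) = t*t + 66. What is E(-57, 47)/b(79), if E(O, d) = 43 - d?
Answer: 8/6307 ≈ 0.0012684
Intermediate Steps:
b(t) = -33 - t**2/2 (b(t) = -(t*t + 66)/2 = -(t**2 + 66)/2 = -(66 + t**2)/2 = -33 - t**2/2)
E(-57, 47)/b(79) = (43 - 1*47)/(-33 - 1/2*79**2) = (43 - 47)/(-33 - 1/2*6241) = -4/(-33 - 6241/2) = -4/(-6307/2) = -4*(-2/6307) = 8/6307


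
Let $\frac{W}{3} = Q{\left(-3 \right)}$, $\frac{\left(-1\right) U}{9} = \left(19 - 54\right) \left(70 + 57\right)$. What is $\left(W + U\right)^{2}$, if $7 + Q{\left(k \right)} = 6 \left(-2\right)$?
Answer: $1595842704$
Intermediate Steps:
$U = 40005$ ($U = - 9 \left(19 - 54\right) \left(70 + 57\right) = - 9 \left(\left(-35\right) 127\right) = \left(-9\right) \left(-4445\right) = 40005$)
$Q{\left(k \right)} = -19$ ($Q{\left(k \right)} = -7 + 6 \left(-2\right) = -7 - 12 = -19$)
$W = -57$ ($W = 3 \left(-19\right) = -57$)
$\left(W + U\right)^{2} = \left(-57 + 40005\right)^{2} = 39948^{2} = 1595842704$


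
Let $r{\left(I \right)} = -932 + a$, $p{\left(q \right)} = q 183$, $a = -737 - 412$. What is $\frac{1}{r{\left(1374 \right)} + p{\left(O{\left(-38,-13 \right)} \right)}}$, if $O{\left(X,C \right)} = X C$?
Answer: $\frac{1}{88321} \approx 1.1322 \cdot 10^{-5}$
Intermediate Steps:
$a = -1149$
$O{\left(X,C \right)} = C X$
$p{\left(q \right)} = 183 q$
$r{\left(I \right)} = -2081$ ($r{\left(I \right)} = -932 - 1149 = -2081$)
$\frac{1}{r{\left(1374 \right)} + p{\left(O{\left(-38,-13 \right)} \right)}} = \frac{1}{-2081 + 183 \left(\left(-13\right) \left(-38\right)\right)} = \frac{1}{-2081 + 183 \cdot 494} = \frac{1}{-2081 + 90402} = \frac{1}{88321}$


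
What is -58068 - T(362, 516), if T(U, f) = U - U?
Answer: -58068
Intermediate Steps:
T(U, f) = 0
-58068 - T(362, 516) = -58068 - 1*0 = -58068 + 0 = -58068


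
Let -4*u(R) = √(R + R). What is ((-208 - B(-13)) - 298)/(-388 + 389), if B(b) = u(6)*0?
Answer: -506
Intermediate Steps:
u(R) = -√2*√R/4 (u(R) = -√(R + R)/4 = -√2*√R/4)
B(b) = 0 (B(b) = -√2*√6/4*0 = -√3/2*0 = 0)
((-208 - B(-13)) - 298)/(-388 + 389) = ((-208 - 1*0) - 298)/(-388 + 389) = ((-208 + 0) - 298)/1 = (-208 - 298)*1 = -506*1 = -506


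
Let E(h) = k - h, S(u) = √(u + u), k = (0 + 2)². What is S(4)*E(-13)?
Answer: 34*√2 ≈ 48.083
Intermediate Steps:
k = 4 (k = 2² = 4)
S(u) = √2*√u (S(u) = √(2*u) = √2*√u)
E(h) = 4 - h
S(4)*E(-13) = (√2*√4)*(4 - 1*(-13)) = (√2*2)*(4 + 13) = (2*√2)*17 = 34*√2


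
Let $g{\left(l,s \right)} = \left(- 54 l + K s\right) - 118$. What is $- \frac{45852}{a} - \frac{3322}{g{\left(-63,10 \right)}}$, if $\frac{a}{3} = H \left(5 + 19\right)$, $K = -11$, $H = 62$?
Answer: $- \frac{2227273}{196788} \approx -11.318$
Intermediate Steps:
$g{\left(l,s \right)} = -118 - 54 l - 11 s$ ($g{\left(l,s \right)} = \left(- 54 l - 11 s\right) - 118 = -118 - 54 l - 11 s$)
$a = 4464$ ($a = 3 \cdot 62 \left(5 + 19\right) = 3 \cdot 62 \cdot 24 = 3 \cdot 1488 = 4464$)
$- \frac{45852}{a} - \frac{3322}{g{\left(-63,10 \right)}} = - \frac{45852}{4464} - \frac{3322}{-118 - -3402 - 110} = \left(-45852\right) \frac{1}{4464} - \frac{3322}{-118 + 3402 - 110} = - \frac{3821}{372} - \frac{3322}{3174} = - \frac{3821}{372} - \frac{1661}{1587} = - \frac{2227273}{196788}$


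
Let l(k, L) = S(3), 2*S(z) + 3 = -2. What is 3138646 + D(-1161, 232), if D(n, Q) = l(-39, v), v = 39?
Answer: 6277287/2 ≈ 3.1386e+6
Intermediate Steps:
S(z) = -5/2 (S(z) = -3/2 + (½)*(-2) = -3/2 - 1 = -5/2)
l(k, L) = -5/2
D(n, Q) = -5/2
3138646 + D(-1161, 232) = 3138646 - 5/2 = 6277287/2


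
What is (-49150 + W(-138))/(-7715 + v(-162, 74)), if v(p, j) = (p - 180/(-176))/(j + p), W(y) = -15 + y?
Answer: 190901216/29865397 ≈ 6.3921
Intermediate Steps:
v(p, j) = (45/44 + p)/(j + p) (v(p, j) = (p - 180*(-1/176))/(j + p) = (p + 45/44)/(j + p) = (45/44 + p)/(j + p))
(-49150 + W(-138))/(-7715 + v(-162, 74)) = (-49150 + (-15 - 138))/(-7715 + (45/44 - 162)/(74 - 162)) = (-49150 - 153)/(-7715 - 7083/44/(-88)) = -49303/(-7715 - 1/88*(-7083/44)) = -49303/(-7715 + 7083/3872) = -49303/(-29865397/3872) = -49303*(-3872/29865397) = 190901216/29865397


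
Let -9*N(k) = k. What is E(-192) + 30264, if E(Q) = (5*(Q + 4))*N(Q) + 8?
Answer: 30656/3 ≈ 10219.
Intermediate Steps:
N(k) = -k/9
E(Q) = 8 - Q*(20 + 5*Q)/9 (E(Q) = (5*(Q + 4))*(-Q/9) + 8 = (5*(4 + Q))*(-Q/9) + 8 = (20 + 5*Q)*(-Q/9) + 8 = -Q*(20 + 5*Q)/9 + 8 = 8 - Q*(20 + 5*Q)/9)
E(-192) + 30264 = (8 - 20/9*(-192) - 5/9*(-192)²) + 30264 = (8 + 1280/3 - 5/9*36864) + 30264 = (8 + 1280/3 - 20480) + 30264 = -60136/3 + 30264 = 30656/3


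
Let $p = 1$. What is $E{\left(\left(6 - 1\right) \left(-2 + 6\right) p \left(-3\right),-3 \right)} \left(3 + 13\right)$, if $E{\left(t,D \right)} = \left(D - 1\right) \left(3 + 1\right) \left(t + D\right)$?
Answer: $16128$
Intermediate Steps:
$E{\left(t,D \right)} = \left(-1 + D\right) \left(4 D + 4 t\right)$ ($E{\left(t,D \right)} = \left(-1 + D\right) 4 \left(D + t\right) = \left(-1 + D\right) \left(4 D + 4 t\right)$)
$E{\left(\left(6 - 1\right) \left(-2 + 6\right) p \left(-3\right),-3 \right)} \left(3 + 13\right) = \left(\left(-4\right) \left(-3\right) - 4 \left(6 - 1\right) \left(-2 + 6\right) 1 \left(-3\right) + 4 \left(-3\right)^{2} + 4 \left(-3\right) \left(6 - 1\right) \left(-2 + 6\right) 1 \left(-3\right)\right) \left(3 + 13\right) = \left(12 - 4 \cdot 5 \cdot 4 \cdot 1 \left(-3\right) + 4 \cdot 9 + 4 \left(-3\right) 5 \cdot 4 \cdot 1 \left(-3\right)\right) 16 = \left(12 - 4 \cdot 20 \cdot 1 \left(-3\right) + 36 + 4 \left(-3\right) 20 \cdot 1 \left(-3\right)\right) 16 = \left(12 - 4 \cdot 20 \left(-3\right) + 36 + 4 \left(-3\right) 20 \left(-3\right)\right) 16 = \left(12 - -240 + 36 + 4 \left(-3\right) \left(-60\right)\right) 16 = \left(12 + 240 + 36 + 720\right) 16 = 1008 \cdot 16 = 16128$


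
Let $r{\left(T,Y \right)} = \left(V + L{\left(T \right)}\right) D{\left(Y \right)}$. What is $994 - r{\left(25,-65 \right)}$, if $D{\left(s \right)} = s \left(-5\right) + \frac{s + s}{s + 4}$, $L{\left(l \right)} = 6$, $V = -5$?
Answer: $\frac{40679}{61} \approx 666.87$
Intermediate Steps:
$D{\left(s \right)} = - 5 s + \frac{2 s}{4 + s}$
$r{\left(T,Y \right)} = - \frac{Y \left(18 + 5 Y\right)}{4 + Y}$ ($r{\left(T,Y \right)} = \left(-5 + 6\right) \left(- \frac{Y \left(18 + 5 Y\right)}{4 + Y}\right) = 1 \left(- \frac{Y \left(18 + 5 Y\right)}{4 + Y}\right) = - \frac{Y \left(18 + 5 Y\right)}{4 + Y}$)
$994 - r{\left(25,-65 \right)} = 994 - \left(-1\right) \left(-65\right) \frac{1}{4 - 65} \left(18 + 5 \left(-65\right)\right) = 994 - \left(-1\right) \left(-65\right) \frac{1}{-61} \left(18 - 325\right) = 994 - \left(-1\right) \left(-65\right) \left(- \frac{1}{61}\right) \left(-307\right) = 994 - \frac{19955}{61} = \frac{40679}{61}$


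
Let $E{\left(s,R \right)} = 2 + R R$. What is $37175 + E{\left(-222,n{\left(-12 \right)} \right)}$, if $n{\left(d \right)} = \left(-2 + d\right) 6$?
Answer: $44233$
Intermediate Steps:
$n{\left(d \right)} = -12 + 6 d$
$E{\left(s,R \right)} = 2 + R^{2}$
$37175 + E{\left(-222,n{\left(-12 \right)} \right)} = 37175 + \left(2 + \left(-12 + 6 \left(-12\right)\right)^{2}\right) = 37175 + \left(2 + \left(-12 - 72\right)^{2}\right) = 37175 + \left(2 + \left(-84\right)^{2}\right) = 37175 + \left(2 + 7056\right) = 37175 + 7058 = 44233$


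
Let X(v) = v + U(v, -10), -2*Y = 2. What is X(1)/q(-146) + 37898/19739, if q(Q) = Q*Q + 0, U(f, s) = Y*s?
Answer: 808050897/420756524 ≈ 1.9205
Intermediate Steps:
Y = -1 (Y = -½*2 = -1)
U(f, s) = -s
X(v) = 10 + v (X(v) = v - 1*(-10) = v + 10 = 10 + v)
q(Q) = Q² (q(Q) = Q² + 0 = Q²)
X(1)/q(-146) + 37898/19739 = (10 + 1)/((-146)²) + 37898/19739 = 11/21316 + 37898*(1/19739) = 11*(1/21316) + 37898/19739 = 11/21316 + 37898/19739 = 808050897/420756524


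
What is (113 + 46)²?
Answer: 25281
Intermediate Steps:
(113 + 46)² = 159² = 25281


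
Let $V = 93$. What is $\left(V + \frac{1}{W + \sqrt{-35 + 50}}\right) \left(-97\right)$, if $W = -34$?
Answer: $- \frac{10289663}{1141} + \frac{97 \sqrt{15}}{1141} \approx -9017.8$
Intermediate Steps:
$\left(V + \frac{1}{W + \sqrt{-35 + 50}}\right) \left(-97\right) = \left(93 + \frac{1}{-34 + \sqrt{-35 + 50}}\right) \left(-97\right) = \left(93 + \frac{1}{-34 + \sqrt{15}}\right) \left(-97\right) = -9021 - \frac{97}{-34 + \sqrt{15}}$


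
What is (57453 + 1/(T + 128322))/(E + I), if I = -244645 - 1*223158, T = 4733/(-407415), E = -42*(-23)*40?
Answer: -3003660242748756/22436771632185211 ≈ -0.13387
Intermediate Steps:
E = 38640 (E = 966*40 = 38640)
T = -4733/407415 (T = 4733*(-1/407415) = -4733/407415 ≈ -0.011617)
I = -467803 (I = -244645 - 223158 = -467803)
(57453 + 1/(T + 128322))/(E + I) = (57453 + 1/(-4733/407415 + 128322))/(38640 - 467803) = (57453 + 1/(52280302897/407415))/(-429163) = (57453 + 407415/52280302897)*(-1/429163) = (3003660242748756/52280302897)*(-1/429163) = -3003660242748756/22436771632185211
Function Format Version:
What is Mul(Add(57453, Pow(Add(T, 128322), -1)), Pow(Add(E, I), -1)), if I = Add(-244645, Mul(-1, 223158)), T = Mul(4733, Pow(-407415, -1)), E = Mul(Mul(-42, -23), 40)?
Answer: Rational(-3003660242748756, 22436771632185211) ≈ -0.13387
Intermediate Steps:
E = 38640 (E = Mul(966, 40) = 38640)
T = Rational(-4733, 407415) (T = Mul(4733, Rational(-1, 407415)) = Rational(-4733, 407415) ≈ -0.011617)
I = -467803 (I = Add(-244645, -223158) = -467803)
Mul(Add(57453, Pow(Add(T, 128322), -1)), Pow(Add(E, I), -1)) = Mul(Add(57453, Pow(Add(Rational(-4733, 407415), 128322), -1)), Pow(Add(38640, -467803), -1)) = Mul(Add(57453, Pow(Rational(52280302897, 407415), -1)), Pow(-429163, -1)) = Mul(Add(57453, Rational(407415, 52280302897)), Rational(-1, 429163)) = Mul(Rational(3003660242748756, 52280302897), Rational(-1, 429163)) = Rational(-3003660242748756, 22436771632185211)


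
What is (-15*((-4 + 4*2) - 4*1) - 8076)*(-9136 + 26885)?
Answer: -143340924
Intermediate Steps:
(-15*((-4 + 4*2) - 4*1) - 8076)*(-9136 + 26885) = (-15*((-4 + 8) - 4) - 8076)*17749 = (-15*(4 - 4) - 8076)*17749 = (-15*0 - 8076)*17749 = (0 - 8076)*17749 = -8076*17749 = -143340924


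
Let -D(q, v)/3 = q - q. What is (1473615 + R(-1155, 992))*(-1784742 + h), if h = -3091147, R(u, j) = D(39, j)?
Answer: -7185183168735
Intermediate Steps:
D(q, v) = 0 (D(q, v) = -3*(q - q) = -3*0 = 0)
R(u, j) = 0
(1473615 + R(-1155, 992))*(-1784742 + h) = (1473615 + 0)*(-1784742 - 3091147) = 1473615*(-4875889) = -7185183168735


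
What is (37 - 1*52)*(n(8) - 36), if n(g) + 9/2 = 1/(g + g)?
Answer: 9705/16 ≈ 606.56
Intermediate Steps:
n(g) = -9/2 + 1/(2*g) (n(g) = -9/2 + 1/(g + g) = -9/2 + 1/(2*g))
(37 - 1*52)*(n(8) - 36) = (37 - 1*52)*((½)*(1 - 9*8)/8 - 36) = (37 - 52)*((½)*(⅛)*(1 - 72) - 36) = -15*((½)*(⅛)*(-71) - 36) = -15*(-71/16 - 36) = -15*(-647/16) = 9705/16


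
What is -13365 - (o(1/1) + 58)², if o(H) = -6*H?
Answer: -16069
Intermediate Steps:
-13365 - (o(1/1) + 58)² = -13365 - (-6/1 + 58)² = -13365 - (-6*1 + 58)² = -13365 - (-6 + 58)² = -13365 - 1*52² = -13365 - 1*2704 = -13365 - 2704 = -16069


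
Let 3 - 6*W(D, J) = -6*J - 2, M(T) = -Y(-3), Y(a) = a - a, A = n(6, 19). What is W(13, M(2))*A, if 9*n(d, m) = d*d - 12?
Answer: 20/9 ≈ 2.2222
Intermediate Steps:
n(d, m) = -4/3 + d²/9 (n(d, m) = (d*d - 12)/9 = (d² - 12)/9 = (-12 + d²)/9 = -4/3 + d²/9)
A = 8/3 (A = -4/3 + (⅑)*6² = -4/3 + (⅑)*36 = -4/3 + 4 = 8/3 ≈ 2.6667)
Y(a) = 0
M(T) = 0 (M(T) = -1*0 = 0)
W(D, J) = ⅚ + J (W(D, J) = ½ - (-6*J - 2)/6 = ½ - (-2 - 6*J)/6 = ½ + (⅓ + J) = ⅚ + J)
W(13, M(2))*A = (⅚ + 0)*(8/3) = (⅚)*(8/3) = 20/9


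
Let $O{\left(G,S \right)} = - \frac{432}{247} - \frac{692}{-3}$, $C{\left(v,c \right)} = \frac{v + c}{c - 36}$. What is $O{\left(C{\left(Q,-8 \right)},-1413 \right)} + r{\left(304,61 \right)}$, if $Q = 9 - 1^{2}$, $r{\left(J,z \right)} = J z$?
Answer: $\frac{13910732}{741} \approx 18773.0$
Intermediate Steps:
$Q = 8$ ($Q = 9 - 1 = 8$)
$C{\left(v,c \right)} = \frac{c + v}{-36 + c}$
$O{\left(G,S \right)} = \frac{169628}{741}$ ($O{\left(G,S \right)} = \left(-432\right) \frac{1}{247} - - \frac{692}{3} = - \frac{432}{247} + \frac{692}{3} = \frac{169628}{741}$)
$O{\left(C{\left(Q,-8 \right)},-1413 \right)} + r{\left(304,61 \right)} = \frac{169628}{741} + 304 \cdot 61 = \frac{169628}{741} + 18544 = \frac{13910732}{741}$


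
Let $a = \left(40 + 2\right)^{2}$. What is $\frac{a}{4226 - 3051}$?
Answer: $\frac{1764}{1175} \approx 1.5013$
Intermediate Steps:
$a = 1764$ ($a = 42^{2} = 1764$)
$\frac{a}{4226 - 3051} = \frac{1764}{4226 - 3051} = \frac{1764}{1175}$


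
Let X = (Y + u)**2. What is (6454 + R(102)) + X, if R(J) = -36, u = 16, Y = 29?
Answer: 8443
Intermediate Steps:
X = 2025 (X = (29 + 16)**2 = 45**2 = 2025)
(6454 + R(102)) + X = (6454 - 36) + 2025 = 6418 + 2025 = 8443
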